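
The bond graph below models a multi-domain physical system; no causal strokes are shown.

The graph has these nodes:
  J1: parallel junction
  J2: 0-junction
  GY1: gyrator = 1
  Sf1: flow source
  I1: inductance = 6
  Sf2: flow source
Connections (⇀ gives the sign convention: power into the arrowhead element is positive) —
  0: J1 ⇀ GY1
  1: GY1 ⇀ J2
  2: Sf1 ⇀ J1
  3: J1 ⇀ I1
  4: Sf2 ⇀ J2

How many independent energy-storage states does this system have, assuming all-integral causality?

1  (I1 all integral)

b2 |Sf1  (Sf1 fixes flow; stroke at Sf1)
b4 |Sf2  (Sf2: flow source, stroke at near end)
b1 |J2  (closing 0-jn rule on J2)
b0 |J1  (GY1 both-in/both-out from 1)
b3 |I1  (J1 effort already set via bond 0)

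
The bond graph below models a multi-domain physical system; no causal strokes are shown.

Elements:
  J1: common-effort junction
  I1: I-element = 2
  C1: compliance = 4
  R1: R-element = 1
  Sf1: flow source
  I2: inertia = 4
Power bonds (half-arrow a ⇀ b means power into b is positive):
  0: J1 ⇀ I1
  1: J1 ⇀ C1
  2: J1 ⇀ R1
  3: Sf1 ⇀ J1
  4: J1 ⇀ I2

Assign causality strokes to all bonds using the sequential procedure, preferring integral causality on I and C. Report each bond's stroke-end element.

bond 3 |Sf1  (Sf1 fixes flow; stroke at Sf1)
bond 0 |I1  (I1: I, integral causality)
bond 1 |J1  (C1 integral (e out))
bond 2 |R1  (common-e at J1 fixed by 1)
bond 4 |I2  (common-e at J1 fixed by 1)

b0 →I1
b1 →J1
b2 →R1
b3 →Sf1
b4 →I2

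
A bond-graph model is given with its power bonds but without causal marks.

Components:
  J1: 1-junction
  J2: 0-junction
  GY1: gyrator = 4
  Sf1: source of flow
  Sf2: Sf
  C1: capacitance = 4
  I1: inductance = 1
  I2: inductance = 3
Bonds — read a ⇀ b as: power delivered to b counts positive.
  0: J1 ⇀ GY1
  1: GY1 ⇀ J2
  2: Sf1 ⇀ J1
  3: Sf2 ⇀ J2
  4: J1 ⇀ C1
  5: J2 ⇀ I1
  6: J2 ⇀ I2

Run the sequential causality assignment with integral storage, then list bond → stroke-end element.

b2 |Sf1  (Sf1 fixes flow; stroke at Sf1)
b3 |Sf2  (source Sf2 imposes f)
b0 |J1  (J1 flow already set via bond 2)
b4 |J1  (J1 flow already set via bond 2)
b1 |J2  (GY1: gyrator matches bond 0)
b5 |I1  (J2: bond 1 brought effort, rest push out)
b6 |I2  (0-jn J2 has e-setter on 1)

bond 0 stroke at J1
bond 1 stroke at J2
bond 2 stroke at Sf1
bond 3 stroke at Sf2
bond 4 stroke at J1
bond 5 stroke at I1
bond 6 stroke at I2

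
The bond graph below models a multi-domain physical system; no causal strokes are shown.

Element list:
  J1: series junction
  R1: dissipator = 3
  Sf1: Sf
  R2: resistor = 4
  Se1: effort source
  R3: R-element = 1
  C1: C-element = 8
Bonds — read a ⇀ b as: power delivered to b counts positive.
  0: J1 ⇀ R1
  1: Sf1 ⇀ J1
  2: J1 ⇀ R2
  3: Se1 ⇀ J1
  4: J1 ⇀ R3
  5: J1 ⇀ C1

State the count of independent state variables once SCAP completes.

1  (C1 all integral)

b1 stroke at Sf1  (Sf1 (Sf) sets flow on bond)
b3 stroke at J1  (Se1 (Se) sets effort on bond)
b0 stroke at J1  (common-f at J1 fixed by 1)
b2 stroke at J1  (common-f at J1 fixed by 1)
b4 stroke at J1  (J1 flow already set via bond 1)
b5 stroke at J1  (J1: bond 1 brought flow, rest push out)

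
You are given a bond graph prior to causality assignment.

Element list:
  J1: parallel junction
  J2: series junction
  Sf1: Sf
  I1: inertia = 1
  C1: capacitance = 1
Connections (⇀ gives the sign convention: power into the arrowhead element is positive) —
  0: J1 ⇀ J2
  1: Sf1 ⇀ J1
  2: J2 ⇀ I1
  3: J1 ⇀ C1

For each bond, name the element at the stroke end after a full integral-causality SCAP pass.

bond 0 stroke at J2
bond 1 stroke at Sf1
bond 2 stroke at I1
bond 3 stroke at J1

β1 stroke→Sf1  (Sf1 (Sf) sets flow on bond)
β2 stroke→I1  (I1 outputs flow p/I1)
β0 stroke→J2  (J2: bond 2 brought flow, rest push out)
β3 stroke→J1  (J1 needs exactly one e-in)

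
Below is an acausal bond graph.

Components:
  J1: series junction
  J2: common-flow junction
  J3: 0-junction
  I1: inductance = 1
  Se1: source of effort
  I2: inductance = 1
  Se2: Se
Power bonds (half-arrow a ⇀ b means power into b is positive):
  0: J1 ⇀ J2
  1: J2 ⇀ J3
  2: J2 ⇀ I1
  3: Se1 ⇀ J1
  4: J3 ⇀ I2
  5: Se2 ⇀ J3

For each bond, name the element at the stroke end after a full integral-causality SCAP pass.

b3 →J1  (Se1 (Se) sets effort on bond)
b5 →J3  (Se2 (Se) sets effort on bond)
b0 →J2  (J1 needs exactly one f-in)
b1 →J2  (J3 effort already set via bond 5)
b4 →I2  (0-jn J3 has e-setter on 5)
b2 →I1  (only one flow-in slot at J2)

bond 0 |J2
bond 1 |J2
bond 2 |I1
bond 3 |J1
bond 4 |I2
bond 5 |J3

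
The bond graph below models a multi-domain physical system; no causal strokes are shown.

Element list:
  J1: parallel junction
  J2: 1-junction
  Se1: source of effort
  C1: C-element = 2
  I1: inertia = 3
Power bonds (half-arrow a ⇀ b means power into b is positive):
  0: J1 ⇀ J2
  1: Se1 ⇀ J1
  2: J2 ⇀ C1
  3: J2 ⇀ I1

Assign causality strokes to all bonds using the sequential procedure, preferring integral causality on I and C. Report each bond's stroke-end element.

#1 |J1  (Se1 (Se) sets effort on bond)
#0 |J2  (J1: bond 1 brought effort, rest push out)
#2 |J2  (prefer integral on C1)
#3 |I1  (J2: last free bond brings flow in)

#0 stroke→J2
#1 stroke→J1
#2 stroke→J2
#3 stroke→I1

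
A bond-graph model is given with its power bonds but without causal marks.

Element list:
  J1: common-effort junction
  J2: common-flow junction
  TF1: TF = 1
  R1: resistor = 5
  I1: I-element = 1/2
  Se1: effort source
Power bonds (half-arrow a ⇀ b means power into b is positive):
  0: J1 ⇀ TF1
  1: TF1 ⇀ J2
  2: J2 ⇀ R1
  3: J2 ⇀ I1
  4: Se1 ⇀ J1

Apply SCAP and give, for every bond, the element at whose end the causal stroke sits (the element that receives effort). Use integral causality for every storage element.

b4 stroke→J1  (Se1: effort source, stroke at far end)
b0 stroke→TF1  (common-e at J1 fixed by 4)
b1 stroke→J2  (through TF1, causality passes straight; one stroke at TF1)
b3 stroke→I1  (I1: I, integral causality)
b2 stroke→J2  (J2 flow already set via bond 3)

b0 stroke→TF1
b1 stroke→J2
b2 stroke→J2
b3 stroke→I1
b4 stroke→J1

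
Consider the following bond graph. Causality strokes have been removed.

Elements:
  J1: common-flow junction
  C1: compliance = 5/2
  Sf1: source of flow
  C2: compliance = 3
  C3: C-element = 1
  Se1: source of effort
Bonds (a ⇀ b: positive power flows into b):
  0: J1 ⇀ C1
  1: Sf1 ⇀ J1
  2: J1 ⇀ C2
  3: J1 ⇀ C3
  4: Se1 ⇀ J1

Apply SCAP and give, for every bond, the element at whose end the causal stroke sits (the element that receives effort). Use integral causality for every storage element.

b0 stroke→J1
b1 stroke→Sf1
b2 stroke→J1
b3 stroke→J1
b4 stroke→J1

b1 stroke at Sf1  (Sf1 (Sf) sets flow on bond)
b4 stroke at J1  (Se1 fixes effort; stroke away)
b0 stroke at J1  (1-jn J1 has f-setter on 1)
b2 stroke at J1  (J1: bond 1 brought flow, rest push out)
b3 stroke at J1  (common-f at J1 fixed by 1)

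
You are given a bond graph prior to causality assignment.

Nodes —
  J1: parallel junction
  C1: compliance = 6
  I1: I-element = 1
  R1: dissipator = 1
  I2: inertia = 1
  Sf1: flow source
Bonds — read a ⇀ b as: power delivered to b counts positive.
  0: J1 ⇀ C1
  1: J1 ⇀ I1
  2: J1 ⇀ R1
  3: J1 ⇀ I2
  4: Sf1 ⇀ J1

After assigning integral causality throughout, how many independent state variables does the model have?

#4 stroke at Sf1  (Sf1 fixes flow; stroke at Sf1)
#0 stroke at J1  (C1 integral (e out))
#1 stroke at I1  (J1: bond 0 brought effort, rest push out)
#2 stroke at R1  (common-e at J1 fixed by 0)
#3 stroke at I2  (J1 effort already set via bond 0)

3  (C1, I1, I2 all integral)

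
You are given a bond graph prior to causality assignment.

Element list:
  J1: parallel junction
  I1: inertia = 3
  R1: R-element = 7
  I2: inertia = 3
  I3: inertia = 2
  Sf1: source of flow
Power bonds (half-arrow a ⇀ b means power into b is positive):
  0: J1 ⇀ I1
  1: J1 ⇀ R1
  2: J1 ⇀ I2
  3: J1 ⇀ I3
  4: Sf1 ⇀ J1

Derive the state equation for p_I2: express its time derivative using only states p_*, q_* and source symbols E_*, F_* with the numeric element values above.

#4 stroke→Sf1  (source Sf1 imposes f)
#0 stroke→I1  (I1 integral (f out))
#2 stroke→I2  (prefer integral on I2)
#3 stroke→I3  (prefer integral on I3)
#1 stroke→J1  (closing 0-jn rule on J1)

dp_I2/dt = 7*F_Sf1 - 7*p_I1/3 - 7*p_I2/3 - 7*p_I3/2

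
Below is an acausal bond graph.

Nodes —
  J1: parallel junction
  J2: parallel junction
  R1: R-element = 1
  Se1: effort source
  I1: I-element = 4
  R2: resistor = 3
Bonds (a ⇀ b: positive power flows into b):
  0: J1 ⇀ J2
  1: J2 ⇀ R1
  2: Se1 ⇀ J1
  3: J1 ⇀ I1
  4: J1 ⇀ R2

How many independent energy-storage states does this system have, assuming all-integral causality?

1  (I1 all integral)

#2 →J1  (source Se1 imposes e)
#0 →J2  (J1: bond 2 brought effort, rest push out)
#3 →I1  (J1 effort already set via bond 2)
#4 →R2  (0-jn J1 has e-setter on 2)
#1 →R1  (common-e at J2 fixed by 0)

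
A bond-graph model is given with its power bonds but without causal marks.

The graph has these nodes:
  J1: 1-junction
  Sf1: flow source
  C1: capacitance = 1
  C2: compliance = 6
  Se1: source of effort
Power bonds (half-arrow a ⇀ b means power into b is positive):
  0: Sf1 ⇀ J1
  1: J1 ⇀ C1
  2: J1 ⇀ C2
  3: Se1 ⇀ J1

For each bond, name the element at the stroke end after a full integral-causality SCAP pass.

#0 →Sf1
#1 →J1
#2 →J1
#3 →J1

β0 →Sf1  (Sf1: flow source, stroke at near end)
β3 →J1  (Se1 fixes effort; stroke away)
β1 →J1  (J1 flow already set via bond 0)
β2 →J1  (J1: bond 0 brought flow, rest push out)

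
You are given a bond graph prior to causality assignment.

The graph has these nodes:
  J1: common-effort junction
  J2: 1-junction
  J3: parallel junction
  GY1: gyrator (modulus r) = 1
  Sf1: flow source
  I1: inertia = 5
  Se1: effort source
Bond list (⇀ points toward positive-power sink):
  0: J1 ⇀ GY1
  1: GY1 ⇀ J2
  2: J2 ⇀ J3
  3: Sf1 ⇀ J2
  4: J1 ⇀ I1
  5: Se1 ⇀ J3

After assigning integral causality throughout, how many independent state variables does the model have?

1  (I1 all integral)

β3 stroke at Sf1  (Sf1: flow source, stroke at near end)
β5 stroke at J3  (Se1 fixes effort; stroke away)
β1 stroke at J2  (J2: bond 3 brought flow, rest push out)
β2 stroke at J2  (J2 flow already set via bond 3)
β0 stroke at J1  (through GY1, causality inverts; strokes same side of GY1)
β4 stroke at I1  (0-jn J1 has e-setter on 0)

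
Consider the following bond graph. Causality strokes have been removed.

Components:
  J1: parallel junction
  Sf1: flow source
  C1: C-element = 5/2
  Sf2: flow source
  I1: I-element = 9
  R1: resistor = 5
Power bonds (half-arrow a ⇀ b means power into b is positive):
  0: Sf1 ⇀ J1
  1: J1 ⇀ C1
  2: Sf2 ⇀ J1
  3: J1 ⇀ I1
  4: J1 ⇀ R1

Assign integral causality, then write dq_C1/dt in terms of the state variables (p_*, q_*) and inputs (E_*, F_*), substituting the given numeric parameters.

dq_C1/dt = F_Sf1 + F_Sf2 - p_I1/9 - 2*q_C1/25

β0 stroke at Sf1  (Sf1 fixes flow; stroke at Sf1)
β2 stroke at Sf2  (source Sf2 imposes f)
β1 stroke at J1  (C1 outputs effort q/C1)
β3 stroke at I1  (common-e at J1 fixed by 1)
β4 stroke at R1  (J1: bond 1 brought effort, rest push out)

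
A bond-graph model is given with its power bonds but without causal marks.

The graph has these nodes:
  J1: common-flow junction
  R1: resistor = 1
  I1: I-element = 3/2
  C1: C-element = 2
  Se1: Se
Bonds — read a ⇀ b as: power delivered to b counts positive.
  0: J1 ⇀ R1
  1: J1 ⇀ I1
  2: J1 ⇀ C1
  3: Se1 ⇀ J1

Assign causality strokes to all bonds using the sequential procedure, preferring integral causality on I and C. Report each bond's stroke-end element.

β0 stroke→J1
β1 stroke→I1
β2 stroke→J1
β3 stroke→J1

bond 3 stroke→J1  (source Se1 imposes e)
bond 1 stroke→I1  (prefer integral on I1)
bond 0 stroke→J1  (1-jn J1 has f-setter on 1)
bond 2 stroke→J1  (J1: bond 1 brought flow, rest push out)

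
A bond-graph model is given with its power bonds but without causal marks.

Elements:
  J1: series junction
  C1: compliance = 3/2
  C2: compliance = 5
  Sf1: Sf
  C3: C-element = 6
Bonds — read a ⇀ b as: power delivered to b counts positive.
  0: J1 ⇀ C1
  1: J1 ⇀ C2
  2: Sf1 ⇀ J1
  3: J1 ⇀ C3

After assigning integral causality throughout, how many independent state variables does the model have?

3  (C1, C2, C3 all integral)

b2 →Sf1  (Sf1 fixes flow; stroke at Sf1)
b0 →J1  (J1: bond 2 brought flow, rest push out)
b1 →J1  (J1: bond 2 brought flow, rest push out)
b3 →J1  (1-jn J1 has f-setter on 2)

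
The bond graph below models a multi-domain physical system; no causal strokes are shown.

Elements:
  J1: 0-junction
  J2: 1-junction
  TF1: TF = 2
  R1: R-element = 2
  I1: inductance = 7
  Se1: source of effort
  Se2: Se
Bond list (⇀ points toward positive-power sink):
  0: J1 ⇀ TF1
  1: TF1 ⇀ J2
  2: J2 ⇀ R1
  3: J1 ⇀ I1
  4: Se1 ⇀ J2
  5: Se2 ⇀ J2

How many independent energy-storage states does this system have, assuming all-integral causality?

β4 →J2  (Se1 fixes effort; stroke away)
β5 →J2  (Se2 fixes effort; stroke away)
β3 →I1  (prefer integral on I1)
β0 →J1  (only one effort-in slot at J1)
β1 →TF1  (through TF1, causality passes straight; one stroke at TF1)
β2 →J2  (J2: bond 1 brought flow, rest push out)

1  (I1 all integral)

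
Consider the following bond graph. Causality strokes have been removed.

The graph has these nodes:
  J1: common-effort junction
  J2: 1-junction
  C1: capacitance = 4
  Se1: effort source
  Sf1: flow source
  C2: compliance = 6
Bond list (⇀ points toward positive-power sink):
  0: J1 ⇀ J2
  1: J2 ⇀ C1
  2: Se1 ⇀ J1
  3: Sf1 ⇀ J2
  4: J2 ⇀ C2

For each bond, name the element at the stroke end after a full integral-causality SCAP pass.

b0 →J2
b1 →J2
b2 →J1
b3 →Sf1
b4 →J2

b2 stroke at J1  (Se1 fixes effort; stroke away)
b3 stroke at Sf1  (Sf1 (Sf) sets flow on bond)
b0 stroke at J2  (J1 effort already set via bond 2)
b1 stroke at J2  (common-f at J2 fixed by 3)
b4 stroke at J2  (common-f at J2 fixed by 3)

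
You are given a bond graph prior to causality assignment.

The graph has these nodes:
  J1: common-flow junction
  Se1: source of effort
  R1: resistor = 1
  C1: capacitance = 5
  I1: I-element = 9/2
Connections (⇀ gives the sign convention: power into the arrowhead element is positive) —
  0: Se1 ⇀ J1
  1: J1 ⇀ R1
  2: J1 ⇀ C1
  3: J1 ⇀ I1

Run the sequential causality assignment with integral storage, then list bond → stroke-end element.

#0 stroke at J1  (Se1: effort source, stroke at far end)
#2 stroke at J1  (C1 integral (e out))
#3 stroke at I1  (I1: I, integral causality)
#1 stroke at J1  (J1 flow already set via bond 3)

#0 →J1
#1 →J1
#2 →J1
#3 →I1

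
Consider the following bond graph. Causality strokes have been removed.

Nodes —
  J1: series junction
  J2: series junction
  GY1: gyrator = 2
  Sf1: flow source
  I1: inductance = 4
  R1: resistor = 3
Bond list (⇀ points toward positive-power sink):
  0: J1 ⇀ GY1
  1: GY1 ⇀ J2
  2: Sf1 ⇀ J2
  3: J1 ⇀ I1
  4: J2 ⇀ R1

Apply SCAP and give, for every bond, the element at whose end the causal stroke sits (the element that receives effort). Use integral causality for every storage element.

β0 stroke at J1
β1 stroke at J2
β2 stroke at Sf1
β3 stroke at I1
β4 stroke at J2

b2 stroke→Sf1  (Sf1 fixes flow; stroke at Sf1)
b1 stroke→J2  (1-jn J2 has f-setter on 2)
b4 stroke→J2  (common-f at J2 fixed by 2)
b0 stroke→J1  (GY GY1: same side as bond 1)
b3 stroke→I1  (only one flow-in slot at J1)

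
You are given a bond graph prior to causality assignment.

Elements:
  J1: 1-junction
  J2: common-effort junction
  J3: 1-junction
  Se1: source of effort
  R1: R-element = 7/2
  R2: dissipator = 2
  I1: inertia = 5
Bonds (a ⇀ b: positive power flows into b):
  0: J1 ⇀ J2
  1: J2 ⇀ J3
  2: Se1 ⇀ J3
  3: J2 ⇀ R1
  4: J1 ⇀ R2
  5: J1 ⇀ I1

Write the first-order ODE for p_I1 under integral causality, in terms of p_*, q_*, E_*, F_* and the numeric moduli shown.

dp_I1/dt = E_Se1 - 2*p_I1/5

b2 →J3  (Se1 (Se) sets effort on bond)
b1 →J2  (J3: last free bond brings flow in)
b0 →J1  (common-e at J2 fixed by 1)
b3 →R1  (common-e at J2 fixed by 1)
b5 →I1  (I1: I, integral causality)
b4 →J1  (1-jn J1 has f-setter on 5)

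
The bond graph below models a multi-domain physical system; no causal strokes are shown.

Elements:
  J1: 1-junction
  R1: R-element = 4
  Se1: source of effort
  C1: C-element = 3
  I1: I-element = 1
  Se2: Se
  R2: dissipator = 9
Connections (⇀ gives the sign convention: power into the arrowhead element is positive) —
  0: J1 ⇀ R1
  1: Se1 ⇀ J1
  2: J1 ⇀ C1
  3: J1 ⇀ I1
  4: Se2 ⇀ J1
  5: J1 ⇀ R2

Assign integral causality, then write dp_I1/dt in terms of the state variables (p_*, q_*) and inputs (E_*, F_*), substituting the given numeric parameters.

dp_I1/dt = E_Se1 + E_Se2 - 13*p_I1 - q_C1/3

β1 |J1  (Se1 (Se) sets effort on bond)
β4 |J1  (Se2: effort source, stroke at far end)
β2 |J1  (prefer integral on C1)
β3 |I1  (I1: I, integral causality)
β0 |J1  (J1 flow already set via bond 3)
β5 |J1  (common-f at J1 fixed by 3)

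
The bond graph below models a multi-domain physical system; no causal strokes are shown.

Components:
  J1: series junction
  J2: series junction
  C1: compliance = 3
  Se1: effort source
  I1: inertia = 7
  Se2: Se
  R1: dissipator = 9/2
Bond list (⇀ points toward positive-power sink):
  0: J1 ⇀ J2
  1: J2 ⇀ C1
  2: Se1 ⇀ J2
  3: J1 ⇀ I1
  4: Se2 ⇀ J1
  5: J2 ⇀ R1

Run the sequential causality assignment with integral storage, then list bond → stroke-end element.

b2 →J2  (Se1 fixes effort; stroke away)
b4 →J1  (Se2 fixes effort; stroke away)
b1 →J2  (C1 outputs effort q/C1)
b3 →I1  (I1 outputs flow p/I1)
b0 →J1  (1-jn J1 has f-setter on 3)
b5 →J2  (J2 flow already set via bond 0)

β0 →J1
β1 →J2
β2 →J2
β3 →I1
β4 →J1
β5 →J2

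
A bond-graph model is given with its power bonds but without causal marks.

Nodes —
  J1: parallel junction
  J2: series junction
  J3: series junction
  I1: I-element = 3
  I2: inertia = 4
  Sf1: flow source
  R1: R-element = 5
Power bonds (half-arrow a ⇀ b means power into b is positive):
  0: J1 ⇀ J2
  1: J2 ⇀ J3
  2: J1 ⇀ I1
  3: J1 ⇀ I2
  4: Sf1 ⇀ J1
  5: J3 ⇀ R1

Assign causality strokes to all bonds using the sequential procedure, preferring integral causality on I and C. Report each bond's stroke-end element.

#0 |J1
#1 |J2
#2 |I1
#3 |I2
#4 |Sf1
#5 |J3

bond 4 stroke→Sf1  (source Sf1 imposes f)
bond 2 stroke→I1  (I1: I, integral causality)
bond 3 stroke→I2  (I2 integral (f out))
bond 0 stroke→J1  (J1: last free bond brings effort in)
bond 1 stroke→J2  (J2 flow already set via bond 0)
bond 5 stroke→J3  (common-f at J3 fixed by 1)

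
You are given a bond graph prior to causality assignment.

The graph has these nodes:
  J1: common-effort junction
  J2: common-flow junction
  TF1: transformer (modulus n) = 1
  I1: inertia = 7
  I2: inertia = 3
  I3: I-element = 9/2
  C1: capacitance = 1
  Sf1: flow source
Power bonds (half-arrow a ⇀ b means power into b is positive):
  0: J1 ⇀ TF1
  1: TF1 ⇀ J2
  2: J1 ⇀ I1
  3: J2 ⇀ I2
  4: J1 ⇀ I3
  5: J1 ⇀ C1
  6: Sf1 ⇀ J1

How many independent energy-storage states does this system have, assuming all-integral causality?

4  (C1, I1, I2, I3 all integral)

b6 →Sf1  (Sf1 (Sf) sets flow on bond)
b2 →I1  (prefer integral on I1)
b3 →I2  (I2 integral (f out))
b1 →J2  (1-jn J2 has f-setter on 3)
b0 →TF1  (TF1 one-in-one-out from 1)
b4 →I3  (I3 outputs flow p/I3)
b5 →J1  (J1: last free bond brings effort in)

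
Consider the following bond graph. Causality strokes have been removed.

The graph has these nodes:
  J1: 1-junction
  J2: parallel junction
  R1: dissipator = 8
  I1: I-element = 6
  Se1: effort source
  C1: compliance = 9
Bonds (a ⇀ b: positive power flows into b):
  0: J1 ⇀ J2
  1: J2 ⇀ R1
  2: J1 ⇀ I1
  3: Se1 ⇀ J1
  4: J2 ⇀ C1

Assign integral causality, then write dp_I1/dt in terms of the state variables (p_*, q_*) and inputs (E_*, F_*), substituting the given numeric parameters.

dp_I1/dt = E_Se1 - q_C1/9

#3 stroke→J1  (Se1 fixes effort; stroke away)
#2 stroke→I1  (prefer integral on I1)
#0 stroke→J1  (J1 flow already set via bond 2)
#4 stroke→J2  (C1 integral (e out))
#1 stroke→R1  (0-jn J2 has e-setter on 4)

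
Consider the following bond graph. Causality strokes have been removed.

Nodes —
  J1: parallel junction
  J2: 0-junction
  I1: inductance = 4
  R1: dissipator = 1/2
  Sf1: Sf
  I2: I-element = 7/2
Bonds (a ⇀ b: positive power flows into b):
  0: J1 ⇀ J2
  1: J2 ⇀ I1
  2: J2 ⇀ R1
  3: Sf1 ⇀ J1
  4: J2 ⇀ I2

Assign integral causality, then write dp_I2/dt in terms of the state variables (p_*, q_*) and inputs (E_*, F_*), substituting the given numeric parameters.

β3 stroke→Sf1  (Sf1 fixes flow; stroke at Sf1)
β0 stroke→J1  (closing 0-jn rule on J1)
β1 stroke→I1  (I1 integral (f out))
β4 stroke→I2  (I2 outputs flow p/I2)
β2 stroke→J2  (J2 needs exactly one e-in)

dp_I2/dt = F_Sf1/2 - p_I1/8 - p_I2/7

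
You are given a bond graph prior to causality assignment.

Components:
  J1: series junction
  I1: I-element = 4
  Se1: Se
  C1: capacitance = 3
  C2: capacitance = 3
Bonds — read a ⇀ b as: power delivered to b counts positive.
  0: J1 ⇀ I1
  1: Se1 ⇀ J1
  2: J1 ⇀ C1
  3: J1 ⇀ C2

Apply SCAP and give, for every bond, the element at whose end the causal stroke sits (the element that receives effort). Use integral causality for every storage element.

bond 1 |J1  (source Se1 imposes e)
bond 0 |I1  (prefer integral on I1)
bond 2 |J1  (common-f at J1 fixed by 0)
bond 3 |J1  (1-jn J1 has f-setter on 0)

b0 stroke→I1
b1 stroke→J1
b2 stroke→J1
b3 stroke→J1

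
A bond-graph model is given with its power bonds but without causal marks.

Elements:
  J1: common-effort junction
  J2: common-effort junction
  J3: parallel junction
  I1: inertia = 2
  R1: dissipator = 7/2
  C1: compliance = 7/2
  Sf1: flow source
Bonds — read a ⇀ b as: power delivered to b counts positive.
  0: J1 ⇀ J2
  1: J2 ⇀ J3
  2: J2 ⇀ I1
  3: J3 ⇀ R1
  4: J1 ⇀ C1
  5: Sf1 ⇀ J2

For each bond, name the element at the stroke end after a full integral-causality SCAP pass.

b0 stroke at J2
b1 stroke at J3
b2 stroke at I1
b3 stroke at R1
b4 stroke at J1
b5 stroke at Sf1

β5 stroke→Sf1  (source Sf1 imposes f)
β2 stroke→I1  (I1 outputs flow p/I1)
β4 stroke→J1  (prefer integral on C1)
β0 stroke→J2  (0-jn J1 has e-setter on 4)
β1 stroke→J3  (J2: bond 0 brought effort, rest push out)
β3 stroke→R1  (J3: bond 1 brought effort, rest push out)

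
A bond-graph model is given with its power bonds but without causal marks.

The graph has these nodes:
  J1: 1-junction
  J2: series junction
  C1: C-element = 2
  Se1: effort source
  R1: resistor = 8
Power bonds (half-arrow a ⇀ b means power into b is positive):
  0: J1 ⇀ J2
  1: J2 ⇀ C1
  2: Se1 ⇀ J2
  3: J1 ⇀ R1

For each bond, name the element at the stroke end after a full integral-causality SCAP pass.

b0 |J1
b1 |J2
b2 |J2
b3 |R1

b2 |J2  (source Se1 imposes e)
b1 |J2  (C1 integral (e out))
b0 |J1  (J2: last free bond brings flow in)
b3 |R1  (closing 1-jn rule on J1)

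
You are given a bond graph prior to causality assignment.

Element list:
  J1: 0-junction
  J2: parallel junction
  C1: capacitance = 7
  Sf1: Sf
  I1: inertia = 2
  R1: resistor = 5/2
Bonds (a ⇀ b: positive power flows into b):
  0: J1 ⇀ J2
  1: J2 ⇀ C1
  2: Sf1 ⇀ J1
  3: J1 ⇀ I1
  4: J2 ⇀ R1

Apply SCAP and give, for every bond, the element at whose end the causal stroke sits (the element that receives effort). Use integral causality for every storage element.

bond 2 →Sf1  (Sf1: flow source, stroke at near end)
bond 1 →J2  (C1: C, integral causality)
bond 0 →J1  (common-e at J2 fixed by 1)
bond 4 →R1  (J2: bond 1 brought effort, rest push out)
bond 3 →I1  (common-e at J1 fixed by 0)

b0 stroke→J1
b1 stroke→J2
b2 stroke→Sf1
b3 stroke→I1
b4 stroke→R1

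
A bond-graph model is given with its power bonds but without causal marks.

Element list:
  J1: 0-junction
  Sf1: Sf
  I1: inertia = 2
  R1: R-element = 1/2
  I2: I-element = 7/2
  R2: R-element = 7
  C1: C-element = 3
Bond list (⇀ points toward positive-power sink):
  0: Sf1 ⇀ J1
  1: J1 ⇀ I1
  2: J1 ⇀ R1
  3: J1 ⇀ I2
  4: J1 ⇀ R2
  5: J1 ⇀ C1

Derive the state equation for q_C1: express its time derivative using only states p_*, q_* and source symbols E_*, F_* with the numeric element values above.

#0 →Sf1  (source Sf1 imposes f)
#1 →I1  (prefer integral on I1)
#3 →I2  (I2: I, integral causality)
#5 →J1  (prefer integral on C1)
#2 →R1  (0-jn J1 has e-setter on 5)
#4 →R2  (common-e at J1 fixed by 5)

dq_C1/dt = F_Sf1 - p_I1/2 - 2*p_I2/7 - 5*q_C1/7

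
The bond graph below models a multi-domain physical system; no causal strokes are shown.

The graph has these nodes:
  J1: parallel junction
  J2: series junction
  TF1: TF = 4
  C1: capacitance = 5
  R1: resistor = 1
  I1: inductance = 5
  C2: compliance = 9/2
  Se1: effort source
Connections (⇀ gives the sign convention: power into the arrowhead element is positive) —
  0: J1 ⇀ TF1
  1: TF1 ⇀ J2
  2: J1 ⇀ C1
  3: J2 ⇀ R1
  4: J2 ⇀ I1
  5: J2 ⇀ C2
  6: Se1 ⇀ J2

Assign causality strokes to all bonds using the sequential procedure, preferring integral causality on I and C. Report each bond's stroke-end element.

#6 |J2  (Se1 (Se) sets effort on bond)
#2 |J1  (C1 integral (e out))
#0 |TF1  (J1 effort already set via bond 2)
#1 |J2  (TF1 one-in-one-out from 0)
#4 |I1  (I1 outputs flow p/I1)
#3 |J2  (common-f at J2 fixed by 4)
#5 |J2  (J2: bond 4 brought flow, rest push out)

bond 0 stroke at TF1
bond 1 stroke at J2
bond 2 stroke at J1
bond 3 stroke at J2
bond 4 stroke at I1
bond 5 stroke at J2
bond 6 stroke at J2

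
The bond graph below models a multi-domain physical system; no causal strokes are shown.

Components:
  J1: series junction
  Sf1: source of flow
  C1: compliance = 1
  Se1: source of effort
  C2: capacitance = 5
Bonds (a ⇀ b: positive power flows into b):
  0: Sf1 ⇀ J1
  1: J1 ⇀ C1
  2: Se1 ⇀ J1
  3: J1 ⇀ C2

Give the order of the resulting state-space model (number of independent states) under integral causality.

2  (C1, C2 all integral)

β0 stroke at Sf1  (source Sf1 imposes f)
β2 stroke at J1  (Se1: effort source, stroke at far end)
β1 stroke at J1  (common-f at J1 fixed by 0)
β3 stroke at J1  (1-jn J1 has f-setter on 0)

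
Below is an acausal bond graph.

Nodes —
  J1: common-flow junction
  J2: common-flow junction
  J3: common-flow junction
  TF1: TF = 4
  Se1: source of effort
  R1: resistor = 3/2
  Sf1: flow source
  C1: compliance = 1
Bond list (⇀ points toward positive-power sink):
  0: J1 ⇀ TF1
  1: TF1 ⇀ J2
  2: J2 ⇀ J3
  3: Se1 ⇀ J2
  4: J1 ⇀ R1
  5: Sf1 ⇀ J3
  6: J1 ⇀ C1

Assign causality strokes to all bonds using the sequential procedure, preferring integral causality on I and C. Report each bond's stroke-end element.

#3 stroke→J2  (Se1: effort source, stroke at far end)
#5 stroke→Sf1  (Sf1: flow source, stroke at near end)
#2 stroke→J3  (1-jn J3 has f-setter on 5)
#1 stroke→J2  (1-jn J2 has f-setter on 2)
#0 stroke→TF1  (TF TF1: opposite of bond 1)
#4 stroke→J1  (J1 flow already set via bond 0)
#6 stroke→J1  (common-f at J1 fixed by 0)

#0 stroke at TF1
#1 stroke at J2
#2 stroke at J3
#3 stroke at J2
#4 stroke at J1
#5 stroke at Sf1
#6 stroke at J1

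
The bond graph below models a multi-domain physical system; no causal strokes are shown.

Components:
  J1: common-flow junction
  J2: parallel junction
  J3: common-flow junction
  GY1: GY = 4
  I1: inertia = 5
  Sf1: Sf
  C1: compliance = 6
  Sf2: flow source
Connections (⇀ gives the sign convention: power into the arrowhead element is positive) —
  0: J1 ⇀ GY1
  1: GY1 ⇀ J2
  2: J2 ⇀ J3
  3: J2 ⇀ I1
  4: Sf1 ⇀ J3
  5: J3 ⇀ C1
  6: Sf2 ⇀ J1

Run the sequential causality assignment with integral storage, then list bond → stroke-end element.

β0 stroke at J1
β1 stroke at J2
β2 stroke at J3
β3 stroke at I1
β4 stroke at Sf1
β5 stroke at J3
β6 stroke at Sf2

bond 4 →Sf1  (Sf1 (Sf) sets flow on bond)
bond 6 →Sf2  (Sf2 fixes flow; stroke at Sf2)
bond 0 →J1  (J1: bond 6 brought flow, rest push out)
bond 2 →J3  (J3: bond 4 brought flow, rest push out)
bond 5 →J3  (1-jn J3 has f-setter on 4)
bond 1 →J2  (GY GY1: same side as bond 0)
bond 3 →I1  (J2: bond 1 brought effort, rest push out)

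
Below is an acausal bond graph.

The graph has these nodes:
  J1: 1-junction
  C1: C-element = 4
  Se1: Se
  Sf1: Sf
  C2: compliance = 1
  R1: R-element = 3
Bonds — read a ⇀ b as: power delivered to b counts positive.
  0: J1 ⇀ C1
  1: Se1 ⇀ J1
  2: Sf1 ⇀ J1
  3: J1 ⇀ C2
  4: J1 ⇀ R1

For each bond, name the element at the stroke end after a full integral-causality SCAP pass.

β0 stroke at J1
β1 stroke at J1
β2 stroke at Sf1
β3 stroke at J1
β4 stroke at J1

b1 |J1  (Se1 fixes effort; stroke away)
b2 |Sf1  (Sf1 fixes flow; stroke at Sf1)
b0 |J1  (common-f at J1 fixed by 2)
b3 |J1  (J1 flow already set via bond 2)
b4 |J1  (J1: bond 2 brought flow, rest push out)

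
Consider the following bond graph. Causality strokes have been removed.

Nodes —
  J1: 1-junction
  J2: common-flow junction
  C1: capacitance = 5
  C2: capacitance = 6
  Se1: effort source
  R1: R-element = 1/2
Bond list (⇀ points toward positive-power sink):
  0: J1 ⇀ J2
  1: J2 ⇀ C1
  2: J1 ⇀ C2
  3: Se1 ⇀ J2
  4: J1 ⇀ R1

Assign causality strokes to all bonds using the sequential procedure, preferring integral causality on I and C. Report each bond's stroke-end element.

#3 stroke→J2  (Se1: effort source, stroke at far end)
#1 stroke→J2  (C1: C, integral causality)
#0 stroke→J1  (only one flow-in slot at J2)
#2 stroke→J1  (prefer integral on C2)
#4 stroke→R1  (closing 1-jn rule on J1)

#0 stroke→J1
#1 stroke→J2
#2 stroke→J1
#3 stroke→J2
#4 stroke→R1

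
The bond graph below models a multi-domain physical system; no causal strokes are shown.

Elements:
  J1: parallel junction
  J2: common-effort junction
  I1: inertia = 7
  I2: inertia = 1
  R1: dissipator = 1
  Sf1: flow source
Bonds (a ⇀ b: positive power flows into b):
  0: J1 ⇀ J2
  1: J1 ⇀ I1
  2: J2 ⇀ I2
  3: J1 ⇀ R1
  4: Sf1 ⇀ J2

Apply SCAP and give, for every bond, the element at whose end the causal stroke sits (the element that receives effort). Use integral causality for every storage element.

b4 →Sf1  (Sf1 fixes flow; stroke at Sf1)
b1 →I1  (I1: I, integral causality)
b2 →I2  (prefer integral on I2)
b0 →J2  (only one effort-in slot at J2)
b3 →J1  (J1 needs exactly one e-in)

bond 0 |J2
bond 1 |I1
bond 2 |I2
bond 3 |J1
bond 4 |Sf1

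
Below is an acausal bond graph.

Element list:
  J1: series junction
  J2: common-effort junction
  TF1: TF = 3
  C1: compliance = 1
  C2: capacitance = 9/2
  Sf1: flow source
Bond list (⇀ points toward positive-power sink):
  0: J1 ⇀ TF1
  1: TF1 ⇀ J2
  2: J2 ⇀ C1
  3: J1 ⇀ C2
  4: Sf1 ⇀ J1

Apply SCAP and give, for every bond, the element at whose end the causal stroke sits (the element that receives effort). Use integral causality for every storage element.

β4 →Sf1  (Sf1 fixes flow; stroke at Sf1)
β0 →J1  (J1 flow already set via bond 4)
β3 →J1  (1-jn J1 has f-setter on 4)
β1 →TF1  (through TF1, causality passes straight; one stroke at TF1)
β2 →J2  (closing 0-jn rule on J2)

#0 stroke→J1
#1 stroke→TF1
#2 stroke→J2
#3 stroke→J1
#4 stroke→Sf1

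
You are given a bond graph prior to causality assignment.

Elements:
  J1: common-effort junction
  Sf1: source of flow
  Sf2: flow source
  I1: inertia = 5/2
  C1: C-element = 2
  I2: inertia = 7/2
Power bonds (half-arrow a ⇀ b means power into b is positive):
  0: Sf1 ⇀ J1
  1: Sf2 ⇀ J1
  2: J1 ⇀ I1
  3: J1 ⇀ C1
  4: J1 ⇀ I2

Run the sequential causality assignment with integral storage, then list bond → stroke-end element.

b0 stroke→Sf1  (source Sf1 imposes f)
b1 stroke→Sf2  (source Sf2 imposes f)
b2 stroke→I1  (I1: I, integral causality)
b3 stroke→J1  (prefer integral on C1)
b4 stroke→I2  (0-jn J1 has e-setter on 3)

bond 0 →Sf1
bond 1 →Sf2
bond 2 →I1
bond 3 →J1
bond 4 →I2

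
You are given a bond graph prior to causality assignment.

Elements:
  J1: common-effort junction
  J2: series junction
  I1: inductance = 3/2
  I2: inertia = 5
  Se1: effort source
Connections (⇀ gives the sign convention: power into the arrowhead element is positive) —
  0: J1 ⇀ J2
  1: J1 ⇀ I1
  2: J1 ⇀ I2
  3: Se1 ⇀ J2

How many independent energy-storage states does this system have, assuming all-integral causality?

2  (I1, I2 all integral)

b3 →J2  (source Se1 imposes e)
b0 →J1  (J2 needs exactly one f-in)
b1 →I1  (common-e at J1 fixed by 0)
b2 →I2  (J1: bond 0 brought effort, rest push out)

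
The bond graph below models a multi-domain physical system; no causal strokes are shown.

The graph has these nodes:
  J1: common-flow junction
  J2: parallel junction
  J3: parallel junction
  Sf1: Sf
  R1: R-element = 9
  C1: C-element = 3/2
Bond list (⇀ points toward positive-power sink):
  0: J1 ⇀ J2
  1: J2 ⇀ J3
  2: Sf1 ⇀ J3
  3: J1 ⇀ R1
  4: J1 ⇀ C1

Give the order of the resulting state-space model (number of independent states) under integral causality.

1  (C1 all integral)

β2 |Sf1  (Sf1: flow source, stroke at near end)
β1 |J3  (J3: last free bond brings effort in)
β0 |J2  (J2: last free bond brings effort in)
β3 |J1  (1-jn J1 has f-setter on 0)
β4 |J1  (1-jn J1 has f-setter on 0)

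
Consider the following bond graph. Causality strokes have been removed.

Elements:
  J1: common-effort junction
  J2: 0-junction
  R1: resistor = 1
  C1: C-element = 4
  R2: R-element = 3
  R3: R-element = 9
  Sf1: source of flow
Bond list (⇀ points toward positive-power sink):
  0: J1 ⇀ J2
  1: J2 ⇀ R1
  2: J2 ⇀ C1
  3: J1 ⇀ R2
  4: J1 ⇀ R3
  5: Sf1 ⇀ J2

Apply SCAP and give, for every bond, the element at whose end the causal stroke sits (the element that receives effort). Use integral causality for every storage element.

bond 0 |J1
bond 1 |R1
bond 2 |J2
bond 3 |R2
bond 4 |R3
bond 5 |Sf1

#5 stroke→Sf1  (Sf1: flow source, stroke at near end)
#2 stroke→J2  (C1 outputs effort q/C1)
#0 stroke→J1  (J2 effort already set via bond 2)
#1 stroke→R1  (common-e at J2 fixed by 2)
#3 stroke→R2  (0-jn J1 has e-setter on 0)
#4 stroke→R3  (0-jn J1 has e-setter on 0)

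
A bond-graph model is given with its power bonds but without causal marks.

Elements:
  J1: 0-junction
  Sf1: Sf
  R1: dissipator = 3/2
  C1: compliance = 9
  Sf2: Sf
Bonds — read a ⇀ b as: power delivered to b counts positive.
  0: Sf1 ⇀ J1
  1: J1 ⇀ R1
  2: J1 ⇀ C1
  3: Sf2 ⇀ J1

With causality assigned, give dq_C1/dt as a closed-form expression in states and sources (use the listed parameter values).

b0 |Sf1  (source Sf1 imposes f)
b3 |Sf2  (Sf2: flow source, stroke at near end)
b2 |J1  (prefer integral on C1)
b1 |R1  (common-e at J1 fixed by 2)

dq_C1/dt = F_Sf1 + F_Sf2 - 2*q_C1/27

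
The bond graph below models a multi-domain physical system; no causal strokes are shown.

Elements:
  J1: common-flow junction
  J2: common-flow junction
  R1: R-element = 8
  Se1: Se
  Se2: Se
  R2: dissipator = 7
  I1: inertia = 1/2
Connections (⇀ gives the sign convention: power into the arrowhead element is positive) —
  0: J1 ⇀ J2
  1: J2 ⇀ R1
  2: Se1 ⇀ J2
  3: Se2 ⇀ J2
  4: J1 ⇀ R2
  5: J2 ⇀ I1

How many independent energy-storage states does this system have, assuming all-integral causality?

1  (I1 all integral)

β2 stroke at J2  (Se1: effort source, stroke at far end)
β3 stroke at J2  (Se2 fixes effort; stroke away)
β5 stroke at I1  (prefer integral on I1)
β0 stroke at J2  (J2: bond 5 brought flow, rest push out)
β1 stroke at J2  (J2 flow already set via bond 5)
β4 stroke at J1  (1-jn J1 has f-setter on 0)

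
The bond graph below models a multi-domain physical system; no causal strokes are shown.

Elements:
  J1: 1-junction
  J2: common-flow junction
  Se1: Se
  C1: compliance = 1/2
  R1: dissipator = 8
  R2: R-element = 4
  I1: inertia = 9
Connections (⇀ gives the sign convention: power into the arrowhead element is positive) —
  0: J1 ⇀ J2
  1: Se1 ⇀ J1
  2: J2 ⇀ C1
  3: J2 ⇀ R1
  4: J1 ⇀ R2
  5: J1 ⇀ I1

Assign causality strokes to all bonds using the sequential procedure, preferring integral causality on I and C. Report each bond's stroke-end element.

β1 stroke at J1  (Se1 (Se) sets effort on bond)
β2 stroke at J2  (C1 outputs effort q/C1)
β5 stroke at I1  (I1 integral (f out))
β0 stroke at J1  (J1: bond 5 brought flow, rest push out)
β4 stroke at J1  (1-jn J1 has f-setter on 5)
β3 stroke at J2  (1-jn J2 has f-setter on 0)

b0 →J1
b1 →J1
b2 →J2
b3 →J2
b4 →J1
b5 →I1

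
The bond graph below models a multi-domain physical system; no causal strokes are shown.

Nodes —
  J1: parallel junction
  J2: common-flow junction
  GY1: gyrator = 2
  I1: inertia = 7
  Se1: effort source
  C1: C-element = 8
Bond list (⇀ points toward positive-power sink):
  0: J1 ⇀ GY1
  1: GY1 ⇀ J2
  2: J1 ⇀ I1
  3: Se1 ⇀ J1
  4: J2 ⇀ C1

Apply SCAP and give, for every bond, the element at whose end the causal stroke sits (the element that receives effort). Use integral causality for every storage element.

#3 →J1  (Se1 (Se) sets effort on bond)
#0 →GY1  (0-jn J1 has e-setter on 3)
#2 →I1  (common-e at J1 fixed by 3)
#1 →GY1  (through GY1, causality inverts; strokes same side of GY1)
#4 →J2  (J2 flow already set via bond 1)

β0 stroke→GY1
β1 stroke→GY1
β2 stroke→I1
β3 stroke→J1
β4 stroke→J2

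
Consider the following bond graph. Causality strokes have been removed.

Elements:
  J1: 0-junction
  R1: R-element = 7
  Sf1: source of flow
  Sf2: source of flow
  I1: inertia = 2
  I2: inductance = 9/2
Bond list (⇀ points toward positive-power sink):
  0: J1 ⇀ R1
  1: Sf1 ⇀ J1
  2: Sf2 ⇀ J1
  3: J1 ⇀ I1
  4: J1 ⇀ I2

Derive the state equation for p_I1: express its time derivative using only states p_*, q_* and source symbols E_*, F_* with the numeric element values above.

dp_I1/dt = 7*F_Sf1 + 7*F_Sf2 - 7*p_I1/2 - 14*p_I2/9

bond 1 |Sf1  (Sf1: flow source, stroke at near end)
bond 2 |Sf2  (Sf2: flow source, stroke at near end)
bond 3 |I1  (prefer integral on I1)
bond 4 |I2  (prefer integral on I2)
bond 0 |J1  (J1: last free bond brings effort in)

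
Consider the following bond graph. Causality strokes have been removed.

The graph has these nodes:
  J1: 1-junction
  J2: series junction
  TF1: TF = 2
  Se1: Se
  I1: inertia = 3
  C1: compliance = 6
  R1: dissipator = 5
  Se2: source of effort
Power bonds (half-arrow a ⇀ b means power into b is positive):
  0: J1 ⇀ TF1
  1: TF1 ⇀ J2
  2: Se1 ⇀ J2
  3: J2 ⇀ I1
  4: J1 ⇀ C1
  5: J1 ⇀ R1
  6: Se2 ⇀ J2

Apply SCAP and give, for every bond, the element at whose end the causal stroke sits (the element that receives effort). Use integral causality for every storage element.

β2 →J2  (Se1 fixes effort; stroke away)
β6 →J2  (source Se2 imposes e)
β3 →I1  (I1 integral (f out))
β1 →J2  (1-jn J2 has f-setter on 3)
β0 →TF1  (TF TF1: opposite of bond 1)
β4 →J1  (J1: bond 0 brought flow, rest push out)
β5 →J1  (common-f at J1 fixed by 0)

bond 0 stroke at TF1
bond 1 stroke at J2
bond 2 stroke at J2
bond 3 stroke at I1
bond 4 stroke at J1
bond 5 stroke at J1
bond 6 stroke at J2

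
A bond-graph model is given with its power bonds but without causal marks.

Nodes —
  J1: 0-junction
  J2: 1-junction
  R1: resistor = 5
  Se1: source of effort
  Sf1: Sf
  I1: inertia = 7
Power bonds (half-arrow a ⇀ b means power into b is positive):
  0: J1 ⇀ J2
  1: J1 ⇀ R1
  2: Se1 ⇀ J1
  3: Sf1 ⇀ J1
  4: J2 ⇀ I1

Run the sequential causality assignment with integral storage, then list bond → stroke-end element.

#0 |J2
#1 |R1
#2 |J1
#3 |Sf1
#4 |I1

bond 2 |J1  (Se1 (Se) sets effort on bond)
bond 3 |Sf1  (Sf1 fixes flow; stroke at Sf1)
bond 0 |J2  (J1: bond 2 brought effort, rest push out)
bond 1 |R1  (J1: bond 2 brought effort, rest push out)
bond 4 |I1  (J2: last free bond brings flow in)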